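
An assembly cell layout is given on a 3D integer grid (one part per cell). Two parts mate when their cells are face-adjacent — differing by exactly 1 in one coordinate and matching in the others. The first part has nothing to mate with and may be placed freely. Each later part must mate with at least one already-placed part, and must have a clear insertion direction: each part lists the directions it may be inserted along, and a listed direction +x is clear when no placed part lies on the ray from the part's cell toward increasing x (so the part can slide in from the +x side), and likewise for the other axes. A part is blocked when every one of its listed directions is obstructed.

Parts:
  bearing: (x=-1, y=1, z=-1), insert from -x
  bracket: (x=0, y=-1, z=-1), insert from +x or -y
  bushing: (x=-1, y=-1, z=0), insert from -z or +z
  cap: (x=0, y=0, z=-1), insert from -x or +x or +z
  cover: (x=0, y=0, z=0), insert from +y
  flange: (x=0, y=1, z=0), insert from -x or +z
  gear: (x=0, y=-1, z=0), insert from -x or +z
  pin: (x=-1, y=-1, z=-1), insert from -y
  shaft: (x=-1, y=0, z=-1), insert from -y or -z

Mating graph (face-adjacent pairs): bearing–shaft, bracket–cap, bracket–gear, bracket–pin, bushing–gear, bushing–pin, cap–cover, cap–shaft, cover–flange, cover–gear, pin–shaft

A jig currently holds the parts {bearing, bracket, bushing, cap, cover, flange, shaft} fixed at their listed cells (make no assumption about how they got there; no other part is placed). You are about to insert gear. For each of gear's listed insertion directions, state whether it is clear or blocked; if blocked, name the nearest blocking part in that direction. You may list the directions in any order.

-x: nearest on ray is bushing@(-1, -1, 0) ⇒ blocked
+z: ray from gear(0, -1, 0) has no placed part ⇒ clear

+z: clear; -x: blocked by bushing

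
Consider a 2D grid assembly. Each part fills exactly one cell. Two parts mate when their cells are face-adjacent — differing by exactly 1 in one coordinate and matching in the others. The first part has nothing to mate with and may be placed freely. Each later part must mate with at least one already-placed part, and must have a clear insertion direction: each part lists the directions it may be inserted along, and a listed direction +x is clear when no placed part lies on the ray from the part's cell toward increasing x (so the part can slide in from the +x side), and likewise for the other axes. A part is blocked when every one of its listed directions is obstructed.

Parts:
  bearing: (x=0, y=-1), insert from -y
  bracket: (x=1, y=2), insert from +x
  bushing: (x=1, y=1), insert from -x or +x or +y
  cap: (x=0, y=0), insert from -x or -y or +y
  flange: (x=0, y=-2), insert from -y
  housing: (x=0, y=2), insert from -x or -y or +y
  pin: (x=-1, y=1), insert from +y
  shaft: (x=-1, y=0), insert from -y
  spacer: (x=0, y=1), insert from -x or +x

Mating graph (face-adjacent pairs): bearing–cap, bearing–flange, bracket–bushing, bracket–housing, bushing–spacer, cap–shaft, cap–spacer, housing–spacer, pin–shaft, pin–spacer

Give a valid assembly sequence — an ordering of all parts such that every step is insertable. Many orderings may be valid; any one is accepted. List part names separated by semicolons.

housing; bracket; spacer; pin; cap; bearing; shaft; flange; bushing

1. housing@(0, 2) [-x clear] — {housing}
2. bracket@(1, 2) [+x clear] — {bracket, housing}
3. spacer@(0, 1) [-x clear] — {bracket, housing, spacer}
4. pin@(-1, 1) [+y clear] — {bracket, housing, pin, spacer}
5. cap@(0, 0) [-x clear] — {bracket, cap, housing, pin, spacer}
6. bearing@(0, -1) [-y clear] — {bearing, bracket, cap, housing, pin, spacer}
7. shaft@(-1, 0) [-y clear] — {bearing, bracket, cap, housing, pin, shaft, spacer}
8. flange@(0, -2) [-y clear] — {bearing, bracket, cap, flange, housing, pin, shaft, spacer}
9. bushing@(1, 1) [+x clear] — {bearing, bracket, bushing, cap, flange, housing, pin, shaft, spacer}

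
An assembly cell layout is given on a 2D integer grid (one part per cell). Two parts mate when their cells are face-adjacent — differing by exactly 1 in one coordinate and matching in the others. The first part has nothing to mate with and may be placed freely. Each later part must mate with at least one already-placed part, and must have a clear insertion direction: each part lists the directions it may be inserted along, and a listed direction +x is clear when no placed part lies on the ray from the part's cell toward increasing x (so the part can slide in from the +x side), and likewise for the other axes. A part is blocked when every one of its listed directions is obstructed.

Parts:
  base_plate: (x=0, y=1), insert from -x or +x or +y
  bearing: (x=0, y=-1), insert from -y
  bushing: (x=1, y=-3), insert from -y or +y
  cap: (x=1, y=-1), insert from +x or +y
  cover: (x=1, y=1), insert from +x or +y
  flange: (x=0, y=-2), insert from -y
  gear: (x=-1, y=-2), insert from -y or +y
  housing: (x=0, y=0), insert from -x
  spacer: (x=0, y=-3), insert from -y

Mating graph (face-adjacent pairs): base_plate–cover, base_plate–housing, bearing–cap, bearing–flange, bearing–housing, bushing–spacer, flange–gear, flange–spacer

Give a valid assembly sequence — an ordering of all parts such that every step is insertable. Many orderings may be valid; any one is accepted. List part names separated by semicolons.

1. base_plate@(0, 1) [-x clear] — {base_plate}
2. cover@(1, 1) [+x clear] — {base_plate, cover}
3. housing@(0, 0) [-x clear] — {base_plate, cover, housing}
4. bearing@(0, -1) [-y clear] — {base_plate, bearing, cover, housing}
5. flange@(0, -2) [-y clear] — {base_plate, bearing, cover, flange, housing}
6. gear@(-1, -2) [-y clear] — {base_plate, bearing, cover, flange, gear, housing}
7. spacer@(0, -3) [-y clear] — {base_plate, bearing, cover, flange, gear, housing, spacer}
8. bushing@(1, -3) [-y clear] — {base_plate, bearing, bushing, cover, flange, gear, housing, spacer}
9. cap@(1, -1) [+x clear] — {base_plate, bearing, bushing, cap, cover, flange, gear, housing, spacer}

base_plate; cover; housing; bearing; flange; gear; spacer; bushing; cap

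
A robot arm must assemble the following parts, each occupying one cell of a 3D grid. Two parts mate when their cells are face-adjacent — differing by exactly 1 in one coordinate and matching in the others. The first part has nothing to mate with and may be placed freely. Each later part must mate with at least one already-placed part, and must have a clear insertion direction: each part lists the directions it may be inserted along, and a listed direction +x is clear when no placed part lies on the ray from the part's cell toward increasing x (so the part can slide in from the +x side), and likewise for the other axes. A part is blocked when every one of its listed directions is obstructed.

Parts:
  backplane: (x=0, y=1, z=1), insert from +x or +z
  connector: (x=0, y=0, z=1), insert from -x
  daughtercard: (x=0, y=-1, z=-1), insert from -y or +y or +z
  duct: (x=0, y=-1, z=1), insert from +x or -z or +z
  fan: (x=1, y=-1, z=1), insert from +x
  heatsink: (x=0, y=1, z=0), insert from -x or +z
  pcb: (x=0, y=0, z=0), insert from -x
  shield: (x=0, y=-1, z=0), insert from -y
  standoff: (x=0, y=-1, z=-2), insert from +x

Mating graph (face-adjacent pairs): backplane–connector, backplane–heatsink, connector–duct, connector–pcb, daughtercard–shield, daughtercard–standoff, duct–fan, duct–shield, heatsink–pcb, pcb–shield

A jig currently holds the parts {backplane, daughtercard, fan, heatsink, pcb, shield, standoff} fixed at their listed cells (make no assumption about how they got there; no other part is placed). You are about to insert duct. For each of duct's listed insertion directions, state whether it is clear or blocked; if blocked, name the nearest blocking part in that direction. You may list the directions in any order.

+x: nearest on ray is fan@(1, -1, 1) ⇒ blocked
-z: nearest on ray is shield@(0, -1, 0) ⇒ blocked
+z: ray from duct(0, -1, 1) has no placed part ⇒ clear

+x: blocked by fan; +z: clear; -z: blocked by shield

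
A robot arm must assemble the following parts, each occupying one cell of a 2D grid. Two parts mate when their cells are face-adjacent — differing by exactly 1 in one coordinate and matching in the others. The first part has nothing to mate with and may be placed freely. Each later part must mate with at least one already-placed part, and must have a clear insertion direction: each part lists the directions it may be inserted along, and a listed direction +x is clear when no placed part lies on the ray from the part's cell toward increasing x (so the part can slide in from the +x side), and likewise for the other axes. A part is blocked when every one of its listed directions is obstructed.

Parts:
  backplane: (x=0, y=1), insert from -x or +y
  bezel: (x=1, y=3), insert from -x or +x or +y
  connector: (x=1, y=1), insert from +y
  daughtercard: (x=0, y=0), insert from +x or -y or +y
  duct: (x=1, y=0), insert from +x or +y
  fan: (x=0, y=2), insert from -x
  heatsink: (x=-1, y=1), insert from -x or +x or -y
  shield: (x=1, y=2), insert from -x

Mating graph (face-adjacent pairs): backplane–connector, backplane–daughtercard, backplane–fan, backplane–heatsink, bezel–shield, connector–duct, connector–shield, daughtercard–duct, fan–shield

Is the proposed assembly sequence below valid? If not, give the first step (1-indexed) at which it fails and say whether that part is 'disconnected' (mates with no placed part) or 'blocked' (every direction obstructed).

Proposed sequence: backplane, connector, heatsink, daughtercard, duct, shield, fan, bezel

1. backplane@(0, 1) [-x clear] — {backplane}
2. connector@(1, 1) [+y clear] — {backplane, connector}
3. heatsink@(-1, 1) [-x clear] — {backplane, connector, heatsink}
4. daughtercard@(0, 0) [+x clear] — {backplane, connector, daughtercard, heatsink}
5. duct@(1, 0) [+x clear] — {backplane, connector, daughtercard, duct, heatsink}
6. shield@(1, 2) [-x clear] — {backplane, connector, daughtercard, duct, heatsink, shield}
7. fan@(0, 2) [-x clear] — {backplane, connector, daughtercard, duct, fan, heatsink, shield}
8. bezel@(1, 3) [-x clear] — {backplane, bezel, connector, daughtercard, duct, fan, heatsink, shield}

Valid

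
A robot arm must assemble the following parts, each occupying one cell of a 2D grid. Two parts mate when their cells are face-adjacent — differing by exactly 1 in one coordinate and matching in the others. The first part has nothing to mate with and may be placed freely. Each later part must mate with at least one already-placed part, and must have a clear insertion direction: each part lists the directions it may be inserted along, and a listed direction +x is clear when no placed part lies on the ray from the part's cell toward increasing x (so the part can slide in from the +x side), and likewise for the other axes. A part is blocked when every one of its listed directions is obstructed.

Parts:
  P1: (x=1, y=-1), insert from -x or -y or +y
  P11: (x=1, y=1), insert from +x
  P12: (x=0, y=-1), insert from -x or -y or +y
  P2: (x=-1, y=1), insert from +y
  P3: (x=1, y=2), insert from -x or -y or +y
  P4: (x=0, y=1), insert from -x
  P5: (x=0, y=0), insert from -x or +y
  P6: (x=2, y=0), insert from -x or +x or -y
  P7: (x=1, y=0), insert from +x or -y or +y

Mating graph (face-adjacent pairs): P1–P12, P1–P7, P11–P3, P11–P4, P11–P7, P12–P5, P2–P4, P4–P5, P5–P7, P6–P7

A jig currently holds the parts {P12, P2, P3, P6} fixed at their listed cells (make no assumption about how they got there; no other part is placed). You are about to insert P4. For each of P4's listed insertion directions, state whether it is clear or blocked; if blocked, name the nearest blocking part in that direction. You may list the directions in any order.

-x: nearest on ray is P2@(-1, 1) ⇒ blocked

-x: blocked by P2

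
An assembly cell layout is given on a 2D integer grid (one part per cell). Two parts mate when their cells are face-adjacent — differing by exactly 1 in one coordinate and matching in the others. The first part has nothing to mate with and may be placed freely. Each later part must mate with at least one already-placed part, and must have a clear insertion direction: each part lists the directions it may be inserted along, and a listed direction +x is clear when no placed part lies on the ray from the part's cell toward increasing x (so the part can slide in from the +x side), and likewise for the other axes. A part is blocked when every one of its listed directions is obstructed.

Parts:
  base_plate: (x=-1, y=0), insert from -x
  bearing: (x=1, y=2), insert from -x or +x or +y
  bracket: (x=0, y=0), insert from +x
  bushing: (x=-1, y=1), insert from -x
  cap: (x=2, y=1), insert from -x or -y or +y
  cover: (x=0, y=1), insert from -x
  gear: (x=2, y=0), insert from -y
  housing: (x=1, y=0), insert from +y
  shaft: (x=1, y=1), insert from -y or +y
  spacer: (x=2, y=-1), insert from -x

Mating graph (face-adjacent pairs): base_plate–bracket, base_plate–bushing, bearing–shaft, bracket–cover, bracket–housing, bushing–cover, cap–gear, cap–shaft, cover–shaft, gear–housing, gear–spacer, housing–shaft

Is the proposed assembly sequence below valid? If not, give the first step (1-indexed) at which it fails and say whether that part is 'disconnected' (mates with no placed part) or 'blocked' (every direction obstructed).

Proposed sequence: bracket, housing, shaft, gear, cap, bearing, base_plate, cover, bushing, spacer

1. bracket@(0, 0) [+x clear] — {bracket}
2. housing@(1, 0) [+y clear] — {bracket, housing}
3. shaft@(1, 1) [+y clear] — {bracket, housing, shaft}
4. gear@(2, 0) [-y clear] — {bracket, gear, housing, shaft}
5. cap@(2, 1) [+y clear] — {bracket, cap, gear, housing, shaft}
6. bearing@(1, 2) [-x clear] — {bearing, bracket, cap, gear, housing, shaft}
7. base_plate@(-1, 0) [-x clear] — {base_plate, bearing, bracket, cap, gear, housing, shaft}
8. cover@(0, 1) [-x clear] — {base_plate, bearing, bracket, cap, cover, gear, housing, shaft}
9. bushing@(-1, 1) [-x clear] — {base_plate, bearing, bracket, bushing, cap, cover, gear, housing, shaft}
10. spacer@(2, -1) [-x clear] — {base_plate, bearing, bracket, bushing, cap, cover, gear, housing, shaft, spacer}

Valid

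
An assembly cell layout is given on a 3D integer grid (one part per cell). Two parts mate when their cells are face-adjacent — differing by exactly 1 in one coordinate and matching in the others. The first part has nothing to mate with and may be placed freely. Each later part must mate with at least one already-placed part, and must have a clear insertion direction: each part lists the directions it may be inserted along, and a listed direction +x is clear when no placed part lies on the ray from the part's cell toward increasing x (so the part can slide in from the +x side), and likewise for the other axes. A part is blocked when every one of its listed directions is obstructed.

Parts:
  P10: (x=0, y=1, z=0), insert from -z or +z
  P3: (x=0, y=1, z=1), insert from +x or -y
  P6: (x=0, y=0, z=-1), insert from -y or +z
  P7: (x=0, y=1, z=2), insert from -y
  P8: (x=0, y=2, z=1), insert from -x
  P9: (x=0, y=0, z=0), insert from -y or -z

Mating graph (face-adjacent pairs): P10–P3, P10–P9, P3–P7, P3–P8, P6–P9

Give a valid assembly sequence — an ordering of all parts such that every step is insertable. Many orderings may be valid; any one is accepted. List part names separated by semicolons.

P3; P7; P10; P9; P6; P8

1. P3@(0, 1, 1) [+x clear] — {P3}
2. P7@(0, 1, 2) [-y clear] — {P3, P7}
3. P10@(0, 1, 0) [-z clear] — {P10, P3, P7}
4. P9@(0, 0, 0) [-y clear] — {P10, P3, P7, P9}
5. P6@(0, 0, -1) [-y clear] — {P10, P3, P6, P7, P9}
6. P8@(0, 2, 1) [-x clear] — {P10, P3, P6, P7, P8, P9}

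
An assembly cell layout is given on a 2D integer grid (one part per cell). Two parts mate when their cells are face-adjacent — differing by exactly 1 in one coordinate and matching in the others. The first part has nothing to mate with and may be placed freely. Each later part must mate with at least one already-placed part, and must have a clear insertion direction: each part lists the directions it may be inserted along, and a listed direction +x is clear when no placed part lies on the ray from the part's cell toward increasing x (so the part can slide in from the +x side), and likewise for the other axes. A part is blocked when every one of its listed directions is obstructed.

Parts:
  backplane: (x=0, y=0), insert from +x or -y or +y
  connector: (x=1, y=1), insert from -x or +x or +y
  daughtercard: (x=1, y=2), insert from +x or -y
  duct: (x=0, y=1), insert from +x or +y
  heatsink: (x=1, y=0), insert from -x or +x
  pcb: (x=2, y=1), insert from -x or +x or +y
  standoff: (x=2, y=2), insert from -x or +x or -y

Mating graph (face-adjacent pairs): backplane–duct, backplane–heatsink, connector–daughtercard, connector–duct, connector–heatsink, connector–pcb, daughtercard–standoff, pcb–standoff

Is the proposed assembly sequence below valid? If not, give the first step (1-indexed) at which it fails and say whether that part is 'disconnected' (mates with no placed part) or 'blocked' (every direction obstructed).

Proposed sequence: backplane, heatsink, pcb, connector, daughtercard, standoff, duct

1. backplane@(0, 0) [+x clear] — {backplane}
2. heatsink@(1, 0) [+x clear] — {backplane, heatsink}
3. pcb@(2, 1) — no placed neighbour ⇒ disconnected

Invalid at step 3 (disconnected)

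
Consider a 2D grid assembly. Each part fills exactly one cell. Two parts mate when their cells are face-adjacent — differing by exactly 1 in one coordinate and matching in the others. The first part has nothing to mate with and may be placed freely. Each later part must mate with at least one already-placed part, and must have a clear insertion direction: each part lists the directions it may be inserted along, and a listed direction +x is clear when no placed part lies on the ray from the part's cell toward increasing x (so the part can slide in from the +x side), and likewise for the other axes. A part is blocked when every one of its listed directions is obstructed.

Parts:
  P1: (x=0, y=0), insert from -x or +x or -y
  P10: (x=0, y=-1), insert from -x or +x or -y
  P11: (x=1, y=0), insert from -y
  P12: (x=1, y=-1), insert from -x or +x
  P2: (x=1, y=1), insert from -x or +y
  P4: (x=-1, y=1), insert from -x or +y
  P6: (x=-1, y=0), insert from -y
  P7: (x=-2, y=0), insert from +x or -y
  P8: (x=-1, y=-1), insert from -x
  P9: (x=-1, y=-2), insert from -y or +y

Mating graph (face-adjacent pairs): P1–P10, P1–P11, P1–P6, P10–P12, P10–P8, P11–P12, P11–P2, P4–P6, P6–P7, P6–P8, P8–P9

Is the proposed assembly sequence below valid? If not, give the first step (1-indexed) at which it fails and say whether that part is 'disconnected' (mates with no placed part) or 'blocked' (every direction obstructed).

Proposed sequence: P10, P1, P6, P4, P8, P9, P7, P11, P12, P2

1. P10@(0, -1) [-x clear] — {P10}
2. P1@(0, 0) [-x clear] — {P1, P10}
3. P6@(-1, 0) [-y clear] — {P1, P10, P6}
4. P4@(-1, 1) [-x clear] — {P1, P10, P4, P6}
5. P8@(-1, -1) [-x clear] — {P1, P10, P4, P6, P8}
6. P9@(-1, -2) [-y clear] — {P1, P10, P4, P6, P8, P9}
7. P7@(-2, 0) [-y clear] — {P1, P10, P4, P6, P7, P8, P9}
8. P11@(1, 0) [-y clear] — {P1, P10, P11, P4, P6, P7, P8, P9}
9. P12@(1, -1) [+x clear] — {P1, P10, P11, P12, P4, P6, P7, P8, P9}
10. P2@(1, 1) [+y clear] — {P1, P10, P11, P12, P2, P4, P6, P7, P8, P9}

Valid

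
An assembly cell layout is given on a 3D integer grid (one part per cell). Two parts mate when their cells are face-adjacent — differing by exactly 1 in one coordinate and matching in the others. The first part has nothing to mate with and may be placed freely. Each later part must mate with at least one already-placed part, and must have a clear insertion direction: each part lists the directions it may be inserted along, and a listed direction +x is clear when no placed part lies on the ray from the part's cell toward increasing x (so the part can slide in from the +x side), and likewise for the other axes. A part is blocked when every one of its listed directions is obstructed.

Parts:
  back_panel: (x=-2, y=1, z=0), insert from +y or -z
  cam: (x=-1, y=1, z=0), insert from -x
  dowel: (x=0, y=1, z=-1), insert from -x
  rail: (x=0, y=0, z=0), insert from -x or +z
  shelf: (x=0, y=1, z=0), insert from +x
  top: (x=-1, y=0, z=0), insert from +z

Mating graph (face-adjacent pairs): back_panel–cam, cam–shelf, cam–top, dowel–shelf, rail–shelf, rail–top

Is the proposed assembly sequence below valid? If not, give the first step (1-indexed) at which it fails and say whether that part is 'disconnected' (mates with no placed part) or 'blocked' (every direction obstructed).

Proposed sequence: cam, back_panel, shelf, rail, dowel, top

1. cam@(-1, 1, 0) [-x clear] — {cam}
2. back_panel@(-2, 1, 0) [+y clear] — {back_panel, cam}
3. shelf@(0, 1, 0) [+x clear] — {back_panel, cam, shelf}
4. rail@(0, 0, 0) [-x clear] — {back_panel, cam, rail, shelf}
5. dowel@(0, 1, -1) [-x clear] — {back_panel, cam, dowel, rail, shelf}
6. top@(-1, 0, 0) [+z clear] — {back_panel, cam, dowel, rail, shelf, top}

Valid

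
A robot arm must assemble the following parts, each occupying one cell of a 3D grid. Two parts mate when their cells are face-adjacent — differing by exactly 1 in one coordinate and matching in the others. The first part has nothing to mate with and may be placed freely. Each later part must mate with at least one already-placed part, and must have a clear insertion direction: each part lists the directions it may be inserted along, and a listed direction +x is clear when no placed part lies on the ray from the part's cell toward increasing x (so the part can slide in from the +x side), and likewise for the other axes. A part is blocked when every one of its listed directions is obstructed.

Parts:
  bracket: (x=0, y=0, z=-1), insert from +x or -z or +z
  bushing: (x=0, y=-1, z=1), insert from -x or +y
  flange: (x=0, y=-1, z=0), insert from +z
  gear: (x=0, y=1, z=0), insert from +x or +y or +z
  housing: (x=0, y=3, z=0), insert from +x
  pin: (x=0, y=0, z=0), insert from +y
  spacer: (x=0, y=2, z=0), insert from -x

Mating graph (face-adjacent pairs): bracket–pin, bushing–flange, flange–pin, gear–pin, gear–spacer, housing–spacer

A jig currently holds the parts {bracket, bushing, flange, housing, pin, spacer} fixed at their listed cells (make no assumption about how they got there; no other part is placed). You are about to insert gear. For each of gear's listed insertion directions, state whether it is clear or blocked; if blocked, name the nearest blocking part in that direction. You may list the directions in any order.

+x: clear; +y: blocked by spacer; +z: clear

+x: ray from gear(0, 1, 0) has no placed part ⇒ clear
+y: nearest on ray is spacer@(0, 2, 0) ⇒ blocked
+z: ray from gear(0, 1, 0) has no placed part ⇒ clear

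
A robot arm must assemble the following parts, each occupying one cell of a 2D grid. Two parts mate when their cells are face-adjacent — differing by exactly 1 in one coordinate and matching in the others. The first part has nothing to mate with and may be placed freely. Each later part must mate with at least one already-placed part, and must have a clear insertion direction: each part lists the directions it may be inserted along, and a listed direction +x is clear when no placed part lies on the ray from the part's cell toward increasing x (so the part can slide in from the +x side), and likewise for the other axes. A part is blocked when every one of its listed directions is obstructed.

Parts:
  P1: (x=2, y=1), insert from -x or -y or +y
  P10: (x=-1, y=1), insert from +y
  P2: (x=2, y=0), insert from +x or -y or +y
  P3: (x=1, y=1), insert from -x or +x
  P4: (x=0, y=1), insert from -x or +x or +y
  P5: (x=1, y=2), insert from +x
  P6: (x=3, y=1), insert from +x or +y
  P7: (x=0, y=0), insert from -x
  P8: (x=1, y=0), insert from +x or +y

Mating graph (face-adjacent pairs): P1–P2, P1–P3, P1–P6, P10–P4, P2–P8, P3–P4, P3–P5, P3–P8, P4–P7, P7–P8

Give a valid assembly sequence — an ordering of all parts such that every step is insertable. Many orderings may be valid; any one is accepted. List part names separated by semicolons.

1. P3@(1, 1) [-x clear] — {P3}
2. P8@(1, 0) [+x clear] — {P3, P8}
3. P7@(0, 0) [-x clear] — {P3, P7, P8}
4. P1@(2, 1) [-y clear] — {P1, P3, P7, P8}
5. P6@(3, 1) [+x clear] — {P1, P3, P6, P7, P8}
6. P5@(1, 2) [+x clear] — {P1, P3, P5, P6, P7, P8}
7. P4@(0, 1) [-x clear] — {P1, P3, P4, P5, P6, P7, P8}
8. P10@(-1, 1) [+y clear] — {P1, P10, P3, P4, P5, P6, P7, P8}
9. P2@(2, 0) [+x clear] — {P1, P10, P2, P3, P4, P5, P6, P7, P8}

P3; P8; P7; P1; P6; P5; P4; P10; P2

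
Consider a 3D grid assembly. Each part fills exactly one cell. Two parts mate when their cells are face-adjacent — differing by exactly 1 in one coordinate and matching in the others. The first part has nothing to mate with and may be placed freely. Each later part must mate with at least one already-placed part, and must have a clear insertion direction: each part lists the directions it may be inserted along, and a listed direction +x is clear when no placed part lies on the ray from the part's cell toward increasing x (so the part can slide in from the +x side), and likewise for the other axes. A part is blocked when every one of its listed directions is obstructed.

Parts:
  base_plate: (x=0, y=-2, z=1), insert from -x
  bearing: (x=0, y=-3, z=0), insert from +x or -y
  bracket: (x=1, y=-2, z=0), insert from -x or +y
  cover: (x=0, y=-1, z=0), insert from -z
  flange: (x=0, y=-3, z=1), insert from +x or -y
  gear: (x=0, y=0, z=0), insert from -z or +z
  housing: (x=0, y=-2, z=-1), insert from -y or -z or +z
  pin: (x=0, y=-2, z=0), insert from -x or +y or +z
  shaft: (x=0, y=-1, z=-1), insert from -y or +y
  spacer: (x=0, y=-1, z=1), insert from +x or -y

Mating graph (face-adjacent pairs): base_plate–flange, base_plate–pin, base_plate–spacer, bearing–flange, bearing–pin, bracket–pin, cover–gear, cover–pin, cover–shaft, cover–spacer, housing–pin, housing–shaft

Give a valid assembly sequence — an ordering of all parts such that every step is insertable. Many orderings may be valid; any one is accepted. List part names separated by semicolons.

1. bracket@(1, -2, 0) [-x clear] — {bracket}
2. pin@(0, -2, 0) [-x clear] — {bracket, pin}
3. base_plate@(0, -2, 1) [-x clear] — {base_plate, bracket, pin}
4. flange@(0, -3, 1) [+x clear] — {base_plate, bracket, flange, pin}
5. housing@(0, -2, -1) [-y clear] — {base_plate, bracket, flange, housing, pin}
6. bearing@(0, -3, 0) [+x clear] — {base_plate, bearing, bracket, flange, housing, pin}
7. spacer@(0, -1, 1) [+x clear] — {base_plate, bearing, bracket, flange, housing, pin, spacer}
8. cover@(0, -1, 0) [-z clear] — {base_plate, bearing, bracket, cover, flange, housing, pin, spacer}
9. shaft@(0, -1, -1) [+y clear] — {base_plate, bearing, bracket, cover, flange, housing, pin, shaft, spacer}
10. gear@(0, 0, 0) [-z clear] — {base_plate, bearing, bracket, cover, flange, gear, housing, pin, shaft, spacer}

bracket; pin; base_plate; flange; housing; bearing; spacer; cover; shaft; gear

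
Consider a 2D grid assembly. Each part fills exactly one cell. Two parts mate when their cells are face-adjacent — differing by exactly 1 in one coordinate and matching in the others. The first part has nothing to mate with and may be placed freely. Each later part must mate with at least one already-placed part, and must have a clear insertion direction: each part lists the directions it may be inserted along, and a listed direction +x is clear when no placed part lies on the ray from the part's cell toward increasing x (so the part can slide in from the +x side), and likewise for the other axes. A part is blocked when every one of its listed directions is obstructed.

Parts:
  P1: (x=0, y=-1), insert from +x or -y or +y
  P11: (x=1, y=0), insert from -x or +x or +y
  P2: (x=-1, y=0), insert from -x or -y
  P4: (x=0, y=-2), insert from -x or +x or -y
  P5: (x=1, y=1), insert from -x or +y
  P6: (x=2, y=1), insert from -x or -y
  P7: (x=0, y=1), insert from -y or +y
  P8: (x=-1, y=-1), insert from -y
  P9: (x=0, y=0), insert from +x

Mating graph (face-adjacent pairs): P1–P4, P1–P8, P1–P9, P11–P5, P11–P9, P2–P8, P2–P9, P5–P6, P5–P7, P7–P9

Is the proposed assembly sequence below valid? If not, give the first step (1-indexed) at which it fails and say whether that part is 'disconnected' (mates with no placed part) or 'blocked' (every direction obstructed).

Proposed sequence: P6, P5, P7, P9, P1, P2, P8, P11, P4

1. P6@(2, 1) [-x clear] — {P6}
2. P5@(1, 1) [-x clear] — {P5, P6}
3. P7@(0, 1) [-y clear] — {P5, P6, P7}
4. P9@(0, 0) [+x clear] — {P5, P6, P7, P9}
5. P1@(0, -1) [+x clear] — {P1, P5, P6, P7, P9}
6. P2@(-1, 0) [-x clear] — {P1, P2, P5, P6, P7, P9}
7. P8@(-1, -1) [-y clear] — {P1, P2, P5, P6, P7, P8, P9}
8. P11@(1, 0) [+x clear] — {P1, P11, P2, P5, P6, P7, P8, P9}
9. P4@(0, -2) [-x clear] — {P1, P11, P2, P4, P5, P6, P7, P8, P9}

Valid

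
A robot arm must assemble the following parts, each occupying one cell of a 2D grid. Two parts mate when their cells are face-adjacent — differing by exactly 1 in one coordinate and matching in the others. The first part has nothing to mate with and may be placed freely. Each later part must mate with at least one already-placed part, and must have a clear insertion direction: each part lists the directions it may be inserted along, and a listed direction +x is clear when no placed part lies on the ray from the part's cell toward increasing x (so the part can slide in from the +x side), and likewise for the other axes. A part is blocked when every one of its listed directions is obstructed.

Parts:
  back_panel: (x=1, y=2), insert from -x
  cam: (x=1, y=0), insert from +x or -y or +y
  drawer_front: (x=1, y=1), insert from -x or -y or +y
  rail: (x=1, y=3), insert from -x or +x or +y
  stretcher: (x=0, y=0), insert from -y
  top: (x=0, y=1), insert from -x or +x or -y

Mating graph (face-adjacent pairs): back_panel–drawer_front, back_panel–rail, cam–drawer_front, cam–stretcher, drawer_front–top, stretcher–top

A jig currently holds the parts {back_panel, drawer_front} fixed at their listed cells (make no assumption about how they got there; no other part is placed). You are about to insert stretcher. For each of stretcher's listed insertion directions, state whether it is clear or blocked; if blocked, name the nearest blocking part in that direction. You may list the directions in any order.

-y: clear

-y: ray from stretcher(0, 0) has no placed part ⇒ clear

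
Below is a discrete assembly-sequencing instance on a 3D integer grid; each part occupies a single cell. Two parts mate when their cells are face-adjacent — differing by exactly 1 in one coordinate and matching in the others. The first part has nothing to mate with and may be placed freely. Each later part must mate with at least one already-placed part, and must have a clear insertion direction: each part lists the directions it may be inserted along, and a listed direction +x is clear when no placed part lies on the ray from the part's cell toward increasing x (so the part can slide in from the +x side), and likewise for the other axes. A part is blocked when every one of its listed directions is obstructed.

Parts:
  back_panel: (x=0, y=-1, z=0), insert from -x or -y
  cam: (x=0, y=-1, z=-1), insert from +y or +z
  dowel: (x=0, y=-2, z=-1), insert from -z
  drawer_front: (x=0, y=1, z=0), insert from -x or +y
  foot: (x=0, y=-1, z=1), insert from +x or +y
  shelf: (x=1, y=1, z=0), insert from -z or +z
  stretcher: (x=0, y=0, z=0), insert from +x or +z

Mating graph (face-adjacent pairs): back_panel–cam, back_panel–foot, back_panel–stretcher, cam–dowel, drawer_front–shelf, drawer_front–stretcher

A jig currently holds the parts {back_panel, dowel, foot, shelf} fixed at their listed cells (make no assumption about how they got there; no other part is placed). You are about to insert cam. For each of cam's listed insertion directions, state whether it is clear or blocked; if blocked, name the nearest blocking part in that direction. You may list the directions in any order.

+y: ray from cam(0, -1, -1) has no placed part ⇒ clear
+z: nearest on ray is back_panel@(0, -1, 0) ⇒ blocked

+y: clear; +z: blocked by back_panel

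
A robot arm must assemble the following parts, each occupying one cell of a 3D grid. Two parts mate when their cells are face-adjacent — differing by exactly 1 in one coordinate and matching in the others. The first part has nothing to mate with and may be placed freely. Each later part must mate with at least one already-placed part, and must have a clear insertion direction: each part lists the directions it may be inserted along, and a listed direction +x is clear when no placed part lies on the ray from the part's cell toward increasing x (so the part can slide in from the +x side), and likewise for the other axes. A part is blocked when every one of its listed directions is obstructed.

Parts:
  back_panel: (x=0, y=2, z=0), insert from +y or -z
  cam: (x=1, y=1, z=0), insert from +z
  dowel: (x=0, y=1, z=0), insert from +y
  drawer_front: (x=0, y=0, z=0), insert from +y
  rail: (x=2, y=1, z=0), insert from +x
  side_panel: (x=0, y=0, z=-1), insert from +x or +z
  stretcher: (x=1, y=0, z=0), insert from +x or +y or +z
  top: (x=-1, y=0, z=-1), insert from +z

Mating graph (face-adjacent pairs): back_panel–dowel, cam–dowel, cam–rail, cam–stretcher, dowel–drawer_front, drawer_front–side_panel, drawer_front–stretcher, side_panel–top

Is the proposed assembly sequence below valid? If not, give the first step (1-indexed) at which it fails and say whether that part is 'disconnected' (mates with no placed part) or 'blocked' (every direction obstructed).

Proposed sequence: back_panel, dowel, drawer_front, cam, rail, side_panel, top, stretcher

Invalid at step 2 (blocked)

1. back_panel@(0, 2, 0) [+y clear] — {back_panel}
2. dowel@(0, 1, 0) — +y all obstructed ⇒ blocked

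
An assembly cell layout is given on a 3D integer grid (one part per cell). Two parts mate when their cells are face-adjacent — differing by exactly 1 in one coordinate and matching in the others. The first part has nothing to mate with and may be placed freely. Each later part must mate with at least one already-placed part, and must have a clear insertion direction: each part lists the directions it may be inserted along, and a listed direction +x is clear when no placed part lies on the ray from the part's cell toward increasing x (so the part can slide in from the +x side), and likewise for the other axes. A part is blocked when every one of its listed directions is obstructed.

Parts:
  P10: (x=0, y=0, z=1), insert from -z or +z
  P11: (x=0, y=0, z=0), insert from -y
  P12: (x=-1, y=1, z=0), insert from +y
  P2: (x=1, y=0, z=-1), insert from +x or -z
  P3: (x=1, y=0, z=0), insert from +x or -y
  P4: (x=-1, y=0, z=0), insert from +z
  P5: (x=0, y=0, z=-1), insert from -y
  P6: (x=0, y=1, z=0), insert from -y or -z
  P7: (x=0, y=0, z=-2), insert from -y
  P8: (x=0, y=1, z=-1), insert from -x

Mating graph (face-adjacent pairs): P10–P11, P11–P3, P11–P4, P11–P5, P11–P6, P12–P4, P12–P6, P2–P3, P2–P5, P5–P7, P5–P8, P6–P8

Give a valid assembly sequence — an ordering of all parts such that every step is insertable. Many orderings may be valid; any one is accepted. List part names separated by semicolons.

P3; P2; P5; P7; P8; P6; P11; P10; P4; P12

1. P3@(1, 0, 0) [+x clear] — {P3}
2. P2@(1, 0, -1) [+x clear] — {P2, P3}
3. P5@(0, 0, -1) [-y clear] — {P2, P3, P5}
4. P7@(0, 0, -2) [-y clear] — {P2, P3, P5, P7}
5. P8@(0, 1, -1) [-x clear] — {P2, P3, P5, P7, P8}
6. P6@(0, 1, 0) [-y clear] — {P2, P3, P5, P6, P7, P8}
7. P11@(0, 0, 0) [-y clear] — {P11, P2, P3, P5, P6, P7, P8}
8. P10@(0, 0, 1) [+z clear] — {P10, P11, P2, P3, P5, P6, P7, P8}
9. P4@(-1, 0, 0) [+z clear] — {P10, P11, P2, P3, P4, P5, P6, P7, P8}
10. P12@(-1, 1, 0) [+y clear] — {P10, P11, P12, P2, P3, P4, P5, P6, P7, P8}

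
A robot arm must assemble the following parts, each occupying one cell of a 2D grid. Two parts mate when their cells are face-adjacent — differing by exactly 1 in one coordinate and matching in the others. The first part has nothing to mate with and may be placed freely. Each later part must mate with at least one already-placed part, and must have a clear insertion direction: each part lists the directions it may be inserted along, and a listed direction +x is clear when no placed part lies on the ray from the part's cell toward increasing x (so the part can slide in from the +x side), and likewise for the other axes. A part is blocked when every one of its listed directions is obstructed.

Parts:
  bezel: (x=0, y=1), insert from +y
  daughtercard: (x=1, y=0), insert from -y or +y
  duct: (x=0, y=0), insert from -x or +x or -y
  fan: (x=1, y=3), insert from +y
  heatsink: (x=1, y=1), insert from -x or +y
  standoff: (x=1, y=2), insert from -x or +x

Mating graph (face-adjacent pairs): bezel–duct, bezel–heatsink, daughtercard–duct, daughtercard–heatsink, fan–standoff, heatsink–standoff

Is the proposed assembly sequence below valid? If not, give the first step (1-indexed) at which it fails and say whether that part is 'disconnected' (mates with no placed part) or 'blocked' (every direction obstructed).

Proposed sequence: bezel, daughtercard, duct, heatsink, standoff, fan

Invalid at step 2 (disconnected)

1. bezel@(0, 1) [+y clear] — {bezel}
2. daughtercard@(1, 0) — no placed neighbour ⇒ disconnected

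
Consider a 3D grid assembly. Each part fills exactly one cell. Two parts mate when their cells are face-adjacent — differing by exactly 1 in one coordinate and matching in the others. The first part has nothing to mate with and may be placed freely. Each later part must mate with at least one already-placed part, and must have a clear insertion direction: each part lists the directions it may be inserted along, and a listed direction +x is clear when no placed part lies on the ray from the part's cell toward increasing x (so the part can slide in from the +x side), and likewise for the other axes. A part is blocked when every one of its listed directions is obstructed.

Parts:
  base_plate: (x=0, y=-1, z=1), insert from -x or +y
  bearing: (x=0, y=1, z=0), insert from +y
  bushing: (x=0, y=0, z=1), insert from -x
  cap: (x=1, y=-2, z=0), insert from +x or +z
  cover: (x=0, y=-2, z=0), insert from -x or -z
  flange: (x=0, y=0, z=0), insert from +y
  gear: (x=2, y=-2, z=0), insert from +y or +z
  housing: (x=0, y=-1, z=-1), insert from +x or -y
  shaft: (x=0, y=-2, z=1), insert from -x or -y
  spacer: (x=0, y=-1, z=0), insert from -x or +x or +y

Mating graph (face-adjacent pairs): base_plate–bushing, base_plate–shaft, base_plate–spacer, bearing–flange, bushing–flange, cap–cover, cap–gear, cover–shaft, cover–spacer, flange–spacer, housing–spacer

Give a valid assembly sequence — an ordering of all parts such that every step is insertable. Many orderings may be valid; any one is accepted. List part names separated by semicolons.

cap; cover; shaft; base_plate; bushing; flange; spacer; housing; gear; bearing

1. cap@(1, -2, 0) [+x clear] — {cap}
2. cover@(0, -2, 0) [-x clear] — {cap, cover}
3. shaft@(0, -2, 1) [-x clear] — {cap, cover, shaft}
4. base_plate@(0, -1, 1) [-x clear] — {base_plate, cap, cover, shaft}
5. bushing@(0, 0, 1) [-x clear] — {base_plate, bushing, cap, cover, shaft}
6. flange@(0, 0, 0) [+y clear] — {base_plate, bushing, cap, cover, flange, shaft}
7. spacer@(0, -1, 0) [-x clear] — {base_plate, bushing, cap, cover, flange, shaft, spacer}
8. housing@(0, -1, -1) [+x clear] — {base_plate, bushing, cap, cover, flange, housing, shaft, spacer}
9. gear@(2, -2, 0) [+y clear] — {base_plate, bushing, cap, cover, flange, gear, housing, shaft, spacer}
10. bearing@(0, 1, 0) [+y clear] — {base_plate, bearing, bushing, cap, cover, flange, gear, housing, shaft, spacer}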